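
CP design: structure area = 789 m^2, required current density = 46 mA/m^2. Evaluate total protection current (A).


I = area * current density, then convert mA → A (÷1000)
I = 789 * 46 / 1000 = 36.29 A

36.29 A


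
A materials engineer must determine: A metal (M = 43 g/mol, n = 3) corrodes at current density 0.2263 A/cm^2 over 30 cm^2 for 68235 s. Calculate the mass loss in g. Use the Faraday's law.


Apply Faraday's law: m = i*A*t*M / (n*F)
Total charge passed Q = i*A*t = 0.2263*30*68235 = 463247.415 C
m = Q*M/(n*F) = 463247.415*43/(3*96485) = 68.81774 g

68.81774 g


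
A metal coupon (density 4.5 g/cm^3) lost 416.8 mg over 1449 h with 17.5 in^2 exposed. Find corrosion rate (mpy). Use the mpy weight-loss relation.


Apply the mpy weight-loss relation: CR = 534 * W / (D * A * T)
Numerator: 534 * 416.8 = 222571.2
Denominator: 4.5 * 17.5 * 1449 = 114108.75
CR = 222571.2 / 114108.75 = 1.951 mpy

1.951 mpy


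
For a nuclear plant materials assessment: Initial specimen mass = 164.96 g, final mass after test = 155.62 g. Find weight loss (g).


Weight loss = initial − final
WL = 164.96 − 155.62 = 9.34 g

9.34 g


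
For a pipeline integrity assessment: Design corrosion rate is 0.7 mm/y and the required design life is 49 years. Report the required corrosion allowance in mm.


Corrosion allowance = CR × design life
CA = 0.7 * 49 = 34.3 mm

34.3 mm


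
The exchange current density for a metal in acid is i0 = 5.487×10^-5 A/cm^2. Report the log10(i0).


i0 = 5.487×10^-5 A/cm^2
log10(i0) = -4.261

-4.261


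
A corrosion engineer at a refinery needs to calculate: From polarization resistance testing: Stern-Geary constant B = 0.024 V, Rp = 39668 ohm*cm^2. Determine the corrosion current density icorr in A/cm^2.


Apply the Stern-Geary relation: icorr = B / Rp
icorr = 0.024 / 39668 = 6.05×10^-7 A/cm^2

6.05×10^-7 A/cm^2


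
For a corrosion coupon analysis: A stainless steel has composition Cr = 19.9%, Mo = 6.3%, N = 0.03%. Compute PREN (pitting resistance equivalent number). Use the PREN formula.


Apply the PREN formula: PREN = Cr + 3.3*Mo + 16*N
PREN = 19.9 + 3.3*6.3 + 16*0.03
PREN = 19.9 + 20.79 + 0.48 = 41.17

41.17


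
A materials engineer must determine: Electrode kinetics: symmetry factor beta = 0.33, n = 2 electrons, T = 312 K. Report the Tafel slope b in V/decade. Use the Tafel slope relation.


Apply the Tafel slope relation: b = 2.303*R*T/(beta*n*F)
Numerator: 2.303 * 8.314 * 312 = 5973.91
Denominator: 0.33 * 2 * 96485 = 63680.1
b = 5973.91 / 63680.1 = 0.094 V/decade

0.094 V/decade


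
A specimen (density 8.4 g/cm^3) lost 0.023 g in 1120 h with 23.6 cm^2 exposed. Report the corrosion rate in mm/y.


Apply the mm/y weight-loss relation: CR = 87600 * W / (D * A * T)
Numerator: 87600 * 0.023 = 2014.8
Denominator: 8.4 * 23.6 * 1120 = 222028.8
CR = 2014.8 / 222028.8 = 0.009074 mm/y

0.009074 mm/y


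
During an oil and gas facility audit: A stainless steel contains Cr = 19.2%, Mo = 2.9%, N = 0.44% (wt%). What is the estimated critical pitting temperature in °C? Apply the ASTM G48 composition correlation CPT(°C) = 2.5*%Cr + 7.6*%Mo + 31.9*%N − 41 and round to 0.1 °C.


Apply the ASTM G48 empirical CPT estimate: CPT(°C) = 2.5*%Cr + 7.6*%Mo + 31.9*%N − 41
2.5*19.2 = 48; 7.6*2.9 = 22.04; 31.9*0.44 = 14.036
CPT = 48 + 22.04 + 14.036 − 41 = 43.076 °C
Rounded to 0.1 °C: CPT ≈ 43.1 °C

43.1 °C


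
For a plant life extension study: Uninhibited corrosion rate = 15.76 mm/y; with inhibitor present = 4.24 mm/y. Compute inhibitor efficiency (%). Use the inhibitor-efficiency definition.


Apply the inhibitor-efficiency definition: IE = (CR_blank − CR_inh)/CR_blank × 100
IE = (15.76 − 4.24) / 15.76 × 100
IE = 11.52 / 15.76 × 100 = 73.1 %

73.1 %


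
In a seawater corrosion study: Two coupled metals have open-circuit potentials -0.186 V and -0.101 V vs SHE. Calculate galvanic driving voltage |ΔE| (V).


Driving voltage is the absolute potential difference.
|ΔE| = |-0.186 − (-0.101)| = 0.085 V

0.085 V


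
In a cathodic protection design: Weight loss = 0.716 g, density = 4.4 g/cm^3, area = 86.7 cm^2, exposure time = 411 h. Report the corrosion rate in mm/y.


Apply the mm/y weight-loss relation: CR = 87600 * W / (D * A * T)
Numerator: 87600 * 0.716 = 62721.6
Denominator: 4.4 * 86.7 * 411 = 156788.28
CR = 62721.6 / 156788.28 = 0.40004 mm/y

0.40004 mm/y


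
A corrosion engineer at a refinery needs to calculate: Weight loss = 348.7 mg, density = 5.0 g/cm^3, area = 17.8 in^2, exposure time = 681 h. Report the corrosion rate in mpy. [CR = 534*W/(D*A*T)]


Apply the mpy weight-loss relation: CR = 534 * W / (D * A * T)
Numerator: 534 * 348.7 = 186205.8
Denominator: 5.0 * 17.8 * 681 = 60609.0
CR = 186205.8 / 60609.0 = 3.07225 mpy

3.07225 mpy


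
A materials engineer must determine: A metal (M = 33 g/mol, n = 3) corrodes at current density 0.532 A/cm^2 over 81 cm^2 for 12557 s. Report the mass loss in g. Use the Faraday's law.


Apply Faraday's law: m = i*A*t*M / (n*F)
Total charge passed Q = i*A*t = 0.532*81*12557 = 541106.244 C
m = Q*M/(n*F) = 541106.244*33/(3*96485) = 61.6901 g

61.6901 g


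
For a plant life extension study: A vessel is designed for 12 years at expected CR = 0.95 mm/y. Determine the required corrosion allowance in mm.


Corrosion allowance = CR × design life
CA = 0.95 * 12 = 11.4 mm

11.4 mm


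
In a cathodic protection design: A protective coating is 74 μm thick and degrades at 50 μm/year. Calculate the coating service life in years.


Service life = thickness / degradation rate
Life = 74 / 50 = 1.5 years

1.5 years


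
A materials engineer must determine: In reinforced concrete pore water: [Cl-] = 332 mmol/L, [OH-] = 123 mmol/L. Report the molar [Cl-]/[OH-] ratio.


Threshold parameter = [Cl-] / [OH-] (molar basis; both in mmol/L, so units cancel)
Ratio = 332 / 123 = 2.7

2.7


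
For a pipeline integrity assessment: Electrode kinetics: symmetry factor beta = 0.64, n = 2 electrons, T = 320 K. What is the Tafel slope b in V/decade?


Apply the Tafel slope relation: b = 2.303*R*T/(beta*n*F)
Numerator: 2.303 * 8.314 * 320 = 6127.09
Denominator: 0.64 * 2 * 96485 = 123500.8
b = 6127.09 / 123500.8 = 0.0496 V/decade

0.0496 V/decade


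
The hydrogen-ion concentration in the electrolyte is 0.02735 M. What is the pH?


pH = −log10[H+]
pH = −log10(0.02735) = 1.56

1.56


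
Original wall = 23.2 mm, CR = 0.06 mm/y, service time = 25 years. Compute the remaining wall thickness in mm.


Remaining wall = original − CR × time
t = 23.2 − 0.06*25 = 23.2 − 1.5 = 21.7 mm

21.7 mm


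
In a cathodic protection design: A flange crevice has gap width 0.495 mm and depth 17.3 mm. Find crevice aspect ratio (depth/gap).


Aspect ratio = depth / gap
Ratio = 17.3 / 0.495 = 34.9

34.9


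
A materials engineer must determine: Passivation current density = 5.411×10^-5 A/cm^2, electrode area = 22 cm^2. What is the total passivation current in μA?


I = i_pass * A, then convert A → μA (×10^6)
I = 5.411×10^-5 * 22 * 10^6 = 1190.42 μA

1190.42 μA


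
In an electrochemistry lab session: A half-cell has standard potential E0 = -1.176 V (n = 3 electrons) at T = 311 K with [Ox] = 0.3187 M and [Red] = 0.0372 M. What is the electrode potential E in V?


Apply the Nernst equation: E = E0 + (RT/nF)*ln([Ox]/[Red])
Step 1: RT/nF = 8.314*311/(3*96485) = 0.00893284 V
Step 2: [Ox]/[Red] = 0.3187/0.0372 = 8.567204
Step 3: ln(8.567204) = 2.147941
Step 4: correction = 0.00893284 * 2.147941 = 0.0192 V
E = -1.176 + 0.0192 = -1.1568 V

-1.1568 V


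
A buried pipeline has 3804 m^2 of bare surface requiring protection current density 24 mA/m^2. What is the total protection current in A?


I = area * current density, then convert mA → A (÷1000)
I = 3804 * 24 / 1000 = 91.3 A

91.3 A


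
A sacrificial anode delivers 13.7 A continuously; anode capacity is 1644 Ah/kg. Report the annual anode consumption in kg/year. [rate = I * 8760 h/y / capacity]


Annual consumption = current * hours per year / capacity
Rate = 13.7 * 8760 / 1644 = 73.0 kg/year

73.0 kg/year


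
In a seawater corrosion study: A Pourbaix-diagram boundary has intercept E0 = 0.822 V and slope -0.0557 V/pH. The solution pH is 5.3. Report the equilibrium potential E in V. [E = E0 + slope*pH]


Apply the Pourbaix line equation: E = E0 + slope*pH
E = 0.822 + (-0.0557)*5.3 = 0.822 + (-0.29521) = 0.52679 V
Rounded to 3 decimal places: E = 0.527 V

0.527 V


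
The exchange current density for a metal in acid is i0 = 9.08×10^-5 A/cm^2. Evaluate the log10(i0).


i0 = 9.08×10^-5 A/cm^2
log10(i0) = -4.042

-4.042


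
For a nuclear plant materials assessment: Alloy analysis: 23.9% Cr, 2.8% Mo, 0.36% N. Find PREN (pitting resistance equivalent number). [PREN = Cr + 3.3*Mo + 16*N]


Apply the PREN formula: PREN = Cr + 3.3*Mo + 16*N
PREN = 23.9 + 3.3*2.8 + 16*0.36
PREN = 23.9 + 9.24 + 5.76 = 38.9

38.9


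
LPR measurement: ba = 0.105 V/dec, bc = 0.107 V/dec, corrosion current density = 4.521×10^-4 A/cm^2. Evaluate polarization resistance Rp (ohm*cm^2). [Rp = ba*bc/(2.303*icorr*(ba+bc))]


Apply the Stern-Geary equation: Rp = ba*bc / (2.303*icorr*(ba+bc))
ba*bc = 0.105*0.107 = 0.011235
ba+bc = 0.212; 2.303*icorr*(ba+bc) = 2.303*4.521×10^-4*0.212 = 2.207315×10^-4
Rp = 0.011235 / 2.207315×10^-4 = 50.9 ohm*cm^2

50.9 ohm*cm^2


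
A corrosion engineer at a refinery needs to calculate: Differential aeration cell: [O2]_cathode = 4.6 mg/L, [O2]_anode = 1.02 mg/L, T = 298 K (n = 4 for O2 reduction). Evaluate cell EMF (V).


Apply the Nernst concentration-cell relation: E = (RT/nF)*ln(C_cathode/C_anode)
RT/nF = 8.314*298/(4*96485) = 0.00641958 V
ln(4.6/1.02) = 1.50625
E = 0.00641958 * 1.50625 = 0.00967 V

0.00967 V


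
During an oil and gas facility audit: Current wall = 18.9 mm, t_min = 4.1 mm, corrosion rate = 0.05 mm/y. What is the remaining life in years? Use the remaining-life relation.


Apply the remaining-life relation: RL = (t_current − t_min) / CR
RL = (18.9 − 4.1) / 0.05 = 14.8 / 0.05 = 296.0 years

296.0 years


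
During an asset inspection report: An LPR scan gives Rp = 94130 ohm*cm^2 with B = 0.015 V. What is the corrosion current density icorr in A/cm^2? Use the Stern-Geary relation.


Apply the Stern-Geary relation: icorr = B / Rp
icorr = 0.015 / 94130 = 1.594×10^-7 A/cm^2

1.594×10^-7 A/cm^2


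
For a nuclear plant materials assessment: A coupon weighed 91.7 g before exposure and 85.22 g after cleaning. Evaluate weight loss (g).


Weight loss = initial − final
WL = 91.7 − 85.22 = 6.48 g

6.48 g


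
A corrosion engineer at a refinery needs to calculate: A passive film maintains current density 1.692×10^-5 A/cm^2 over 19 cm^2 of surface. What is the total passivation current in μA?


I = i_pass * A, then convert A → μA (×10^6)
I = 1.692×10^-5 * 19 * 10^6 = 321.48 μA

321.48 μA


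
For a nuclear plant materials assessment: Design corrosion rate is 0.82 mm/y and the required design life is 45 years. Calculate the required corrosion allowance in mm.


Corrosion allowance = CR × design life
CA = 0.82 * 45 = 36.9 mm

36.9 mm


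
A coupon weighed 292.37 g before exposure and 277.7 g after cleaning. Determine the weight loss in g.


Weight loss = initial − final
WL = 292.37 − 277.7 = 14.67 g

14.67 g


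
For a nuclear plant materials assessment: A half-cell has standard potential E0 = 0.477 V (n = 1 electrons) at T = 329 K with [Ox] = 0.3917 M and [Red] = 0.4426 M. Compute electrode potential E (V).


Apply the Nernst equation: E = E0 + (RT/nF)*ln([Ox]/[Red])
Step 1: RT/nF = 8.314*329/(1*96485) = 0.02834955 V
Step 2: [Ox]/[Red] = 0.3917/0.4426 = 0.884998
Step 3: ln(0.884998) = -0.12217
Step 4: correction = 0.02834955 * -0.12217 = -0.003 V
E = 0.477 + -0.003 = 0.474 V

0.474 V


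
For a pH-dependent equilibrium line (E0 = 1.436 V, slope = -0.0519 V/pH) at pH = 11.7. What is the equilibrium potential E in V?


Apply the Pourbaix line equation: E = E0 + slope*pH
E = 1.436 + (-0.0519)*11.7 = 1.436 + (-0.60723) = 0.82877 V
Rounded to 4 decimal places: E = 0.8288 V

0.8288 V


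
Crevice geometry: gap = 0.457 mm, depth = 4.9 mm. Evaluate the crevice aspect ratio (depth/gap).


Aspect ratio = depth / gap
Ratio = 4.9 / 0.457 = 10.7

10.7


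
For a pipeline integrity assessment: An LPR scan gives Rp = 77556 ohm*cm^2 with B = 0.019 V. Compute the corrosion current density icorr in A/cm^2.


Apply the Stern-Geary relation: icorr = B / Rp
icorr = 0.019 / 77556 = 2.45×10^-7 A/cm^2

2.45×10^-7 A/cm^2


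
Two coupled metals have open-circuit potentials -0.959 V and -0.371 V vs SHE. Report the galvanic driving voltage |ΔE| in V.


Driving voltage is the absolute potential difference.
|ΔE| = |-0.959 − (-0.371)| = 0.588 V

0.588 V


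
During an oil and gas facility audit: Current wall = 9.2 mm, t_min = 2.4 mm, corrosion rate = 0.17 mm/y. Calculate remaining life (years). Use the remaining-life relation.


Apply the remaining-life relation: RL = (t_current − t_min) / CR
RL = (9.2 − 2.4) / 0.17 = 6.8 / 0.17 = 40.0 years

40.0 years


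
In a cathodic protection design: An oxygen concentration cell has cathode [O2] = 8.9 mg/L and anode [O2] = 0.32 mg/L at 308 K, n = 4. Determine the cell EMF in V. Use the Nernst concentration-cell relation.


Apply the Nernst concentration-cell relation: E = (RT/nF)*ln(C_cathode/C_anode)
RT/nF = 8.314*308/(4*96485) = 0.006635 V
ln(8.9/0.32) = 3.32549
E = 0.006635 * 3.32549 = 0.02206 V

0.02206 V


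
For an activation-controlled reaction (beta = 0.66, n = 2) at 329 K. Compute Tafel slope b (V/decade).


Apply the Tafel slope relation: b = 2.303*R*T/(beta*n*F)
Numerator: 2.303 * 8.314 * 329 = 6299.41
Denominator: 0.66 * 2 * 96485 = 127360.2
b = 6299.41 / 127360.2 = 0.0495 V/decade

0.0495 V/decade


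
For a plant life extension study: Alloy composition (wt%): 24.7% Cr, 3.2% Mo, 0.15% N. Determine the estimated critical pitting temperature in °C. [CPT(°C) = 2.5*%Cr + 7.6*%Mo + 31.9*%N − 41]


Apply the ASTM G48 empirical CPT estimate: CPT(°C) = 2.5*%Cr + 7.6*%Mo + 31.9*%N − 41
2.5*24.7 = 61.75; 7.6*3.2 = 24.32; 31.9*0.15 = 4.785
CPT = 61.75 + 24.32 + 4.785 − 41 = 49.855 °C
Rounded to 0.1 °C: CPT ≈ 49.9 °C

49.9 °C


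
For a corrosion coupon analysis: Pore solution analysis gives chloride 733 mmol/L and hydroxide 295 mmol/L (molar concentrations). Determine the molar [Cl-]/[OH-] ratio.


Threshold parameter = [Cl-] / [OH-] (molar basis; both in mmol/L, so units cancel)
Ratio = 733 / 295 = 2.48

2.48


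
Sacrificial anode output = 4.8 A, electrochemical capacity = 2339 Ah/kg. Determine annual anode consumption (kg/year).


Annual consumption = current * hours per year / capacity
Rate = 4.8 * 8760 / 2339 = 18.0 kg/year

18.0 kg/year


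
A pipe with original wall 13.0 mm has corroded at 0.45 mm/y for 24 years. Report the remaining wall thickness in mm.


Remaining wall = original − CR × time
t = 13.0 − 0.45*24 = 13.0 − 10.8 = 2.2 mm

2.2 mm


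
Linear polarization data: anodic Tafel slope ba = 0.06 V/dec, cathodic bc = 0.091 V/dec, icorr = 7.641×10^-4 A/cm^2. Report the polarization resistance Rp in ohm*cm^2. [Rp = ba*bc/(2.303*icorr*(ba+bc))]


Apply the Stern-Geary equation: Rp = ba*bc / (2.303*icorr*(ba+bc))
ba*bc = 0.06*0.091 = 0.00546
ba+bc = 0.151; 2.303*icorr*(ba+bc) = 2.303*7.641×10^-4*0.151 = 2.6571807×10^-4
Rp = 0.00546 / 2.6571807×10^-4 = 20.55 ohm*cm^2

20.55 ohm*cm^2


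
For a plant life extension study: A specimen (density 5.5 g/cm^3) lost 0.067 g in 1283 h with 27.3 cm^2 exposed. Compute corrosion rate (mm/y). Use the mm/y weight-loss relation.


Apply the mm/y weight-loss relation: CR = 87600 * W / (D * A * T)
Numerator: 87600 * 0.067 = 5869.2
Denominator: 5.5 * 27.3 * 1283 = 192642.45
CR = 5869.2 / 192642.45 = 0.0305 mm/y

0.0305 mm/y


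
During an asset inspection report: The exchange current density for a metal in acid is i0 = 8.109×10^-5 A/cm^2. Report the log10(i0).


i0 = 8.109×10^-5 A/cm^2
log10(i0) = -4.091

-4.091


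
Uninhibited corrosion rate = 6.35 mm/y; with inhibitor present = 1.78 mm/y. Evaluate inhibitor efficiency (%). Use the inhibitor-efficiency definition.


Apply the inhibitor-efficiency definition: IE = (CR_blank − CR_inh)/CR_blank × 100
IE = (6.35 − 1.78) / 6.35 × 100
IE = 4.57 / 6.35 × 100 = 72.0 %

72.0 %


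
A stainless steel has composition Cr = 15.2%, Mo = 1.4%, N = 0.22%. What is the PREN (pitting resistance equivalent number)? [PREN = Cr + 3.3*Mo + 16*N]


Apply the PREN formula: PREN = Cr + 3.3*Mo + 16*N
PREN = 15.2 + 3.3*1.4 + 16*0.22
PREN = 15.2 + 4.62 + 3.52 = 23.34

23.34


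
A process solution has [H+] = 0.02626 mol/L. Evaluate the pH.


pH = −log10[H+]
pH = −log10(0.02626) = 1.58

1.58


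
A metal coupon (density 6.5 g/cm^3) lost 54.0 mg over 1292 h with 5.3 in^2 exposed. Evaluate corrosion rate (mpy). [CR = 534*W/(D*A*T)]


Apply the mpy weight-loss relation: CR = 534 * W / (D * A * T)
Numerator: 534 * 54.0 = 28836.0
Denominator: 6.5 * 5.3 * 1292 = 44509.4
CR = 28836.0 / 44509.4 = 0.64786 mpy

0.64786 mpy


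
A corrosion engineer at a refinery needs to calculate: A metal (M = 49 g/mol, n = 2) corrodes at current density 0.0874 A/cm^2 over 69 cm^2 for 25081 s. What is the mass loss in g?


Apply Faraday's law: m = i*A*t*M / (n*F)
Total charge passed Q = i*A*t = 0.0874*69*25081 = 151253.4786 C
m = Q*M/(n*F) = 151253.4786*49/(2*96485) = 38.407 g

38.407 g


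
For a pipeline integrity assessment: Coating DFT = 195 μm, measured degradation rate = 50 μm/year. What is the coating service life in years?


Service life = thickness / degradation rate
Life = 195 / 50 = 3.9 years

3.9 years


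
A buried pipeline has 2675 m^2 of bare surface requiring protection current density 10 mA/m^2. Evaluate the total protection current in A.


I = area * current density, then convert mA → A (÷1000)
I = 2675 * 10 / 1000 = 26.75 A

26.75 A


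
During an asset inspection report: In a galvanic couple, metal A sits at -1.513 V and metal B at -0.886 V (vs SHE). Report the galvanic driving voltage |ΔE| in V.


Driving voltage is the absolute potential difference.
|ΔE| = |-1.513 − (-0.886)| = 0.627 V

0.627 V


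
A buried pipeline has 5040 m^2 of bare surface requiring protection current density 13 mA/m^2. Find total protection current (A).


I = area * current density, then convert mA → A (÷1000)
I = 5040 * 13 / 1000 = 65.52 A

65.52 A


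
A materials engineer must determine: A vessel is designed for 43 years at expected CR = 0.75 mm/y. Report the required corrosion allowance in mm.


Corrosion allowance = CR × design life
CA = 0.75 * 43 = 32.25 mm

32.25 mm


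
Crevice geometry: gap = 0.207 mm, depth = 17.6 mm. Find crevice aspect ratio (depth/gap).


Aspect ratio = depth / gap
Ratio = 17.6 / 0.207 = 85.0

85.0


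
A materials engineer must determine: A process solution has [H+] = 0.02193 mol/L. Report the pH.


pH = −log10[H+]
pH = −log10(0.02193) = 1.66

1.66


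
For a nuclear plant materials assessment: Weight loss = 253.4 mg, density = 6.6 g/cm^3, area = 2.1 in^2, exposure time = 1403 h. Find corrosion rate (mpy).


Apply the mpy weight-loss relation: CR = 534 * W / (D * A * T)
Numerator: 534 * 253.4 = 135315.6
Denominator: 6.6 * 2.1 * 1403 = 19445.58
CR = 135315.6 / 19445.58 = 6.95868 mpy

6.95868 mpy


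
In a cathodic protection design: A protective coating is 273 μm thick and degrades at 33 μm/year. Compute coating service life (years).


Service life = thickness / degradation rate
Life = 273 / 33 = 8.3 years

8.3 years


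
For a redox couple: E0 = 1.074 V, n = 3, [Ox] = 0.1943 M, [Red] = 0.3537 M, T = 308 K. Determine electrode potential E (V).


Apply the Nernst equation: E = E0 + (RT/nF)*ln([Ox]/[Red])
Step 1: RT/nF = 8.314*308/(3*96485) = 0.00884667 V
Step 2: [Ox]/[Red] = 0.1943/0.3537 = 0.549336
Step 3: ln(0.549336) = -0.599045
Step 4: correction = 0.00884667 * -0.599045 = -0.0053 V
E = 1.074 + -0.0053 = 1.0687 V

1.0687 V


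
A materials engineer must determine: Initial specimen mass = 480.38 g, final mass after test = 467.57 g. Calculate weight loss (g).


Weight loss = initial − final
WL = 480.38 − 467.57 = 12.81 g

12.81 g


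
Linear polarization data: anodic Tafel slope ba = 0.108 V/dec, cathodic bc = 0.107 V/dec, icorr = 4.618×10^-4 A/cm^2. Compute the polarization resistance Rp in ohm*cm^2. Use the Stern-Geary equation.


Apply the Stern-Geary equation: Rp = ba*bc / (2.303*icorr*(ba+bc))
ba*bc = 0.108*0.107 = 0.011556
ba+bc = 0.215; 2.303*icorr*(ba+bc) = 2.303*4.618×10^-4*0.215 = 2.2865796×10^-4
Rp = 0.011556 / 2.2865796×10^-4 = 50.54 ohm*cm^2

50.54 ohm*cm^2


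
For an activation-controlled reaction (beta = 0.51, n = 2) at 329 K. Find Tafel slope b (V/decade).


Apply the Tafel slope relation: b = 2.303*R*T/(beta*n*F)
Numerator: 2.303 * 8.314 * 329 = 6299.41
Denominator: 0.51 * 2 * 96485 = 98414.7
b = 6299.41 / 98414.7 = 0.064 V/decade

0.064 V/decade


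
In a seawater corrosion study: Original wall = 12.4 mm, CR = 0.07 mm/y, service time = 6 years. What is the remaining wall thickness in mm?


Remaining wall = original − CR × time
t = 12.4 − 0.07*6 = 12.4 − 0.42 = 11.98 mm

11.98 mm


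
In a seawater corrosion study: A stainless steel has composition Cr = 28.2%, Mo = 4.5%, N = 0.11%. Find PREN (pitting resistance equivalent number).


Apply the PREN formula: PREN = Cr + 3.3*Mo + 16*N
PREN = 28.2 + 3.3*4.5 + 16*0.11
PREN = 28.2 + 14.85 + 1.76 = 44.81

44.81


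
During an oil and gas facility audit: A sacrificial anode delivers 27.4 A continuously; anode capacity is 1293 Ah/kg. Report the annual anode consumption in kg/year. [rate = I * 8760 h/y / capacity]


Annual consumption = current * hours per year / capacity
Rate = 27.4 * 8760 / 1293 = 185.6 kg/year

185.6 kg/year


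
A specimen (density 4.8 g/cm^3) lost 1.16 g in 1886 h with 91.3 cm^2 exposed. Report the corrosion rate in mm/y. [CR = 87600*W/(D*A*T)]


Apply the mm/y weight-loss relation: CR = 87600 * W / (D * A * T)
Numerator: 87600 * 1.16 = 101616.0
Denominator: 4.8 * 91.3 * 1886 = 826520.64
CR = 101616.0 / 826520.64 = 0.1229 mm/y

0.1229 mm/y


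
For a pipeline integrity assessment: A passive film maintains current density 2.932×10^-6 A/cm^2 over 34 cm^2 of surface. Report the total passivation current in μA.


I = i_pass * A, then convert A → μA (×10^6)
I = 2.932×10^-6 * 34 * 10^6 = 99.69 μA

99.69 μA


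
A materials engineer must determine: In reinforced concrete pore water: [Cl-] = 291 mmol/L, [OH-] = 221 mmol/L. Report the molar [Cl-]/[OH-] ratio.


Threshold parameter = [Cl-] / [OH-] (molar basis; both in mmol/L, so units cancel)
Ratio = 291 / 221 = 1.32

1.32


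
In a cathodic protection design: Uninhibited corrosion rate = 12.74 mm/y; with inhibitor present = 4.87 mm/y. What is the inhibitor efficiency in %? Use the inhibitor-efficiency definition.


Apply the inhibitor-efficiency definition: IE = (CR_blank − CR_inh)/CR_blank × 100
IE = (12.74 − 4.87) / 12.74 × 100
IE = 7.87 / 12.74 × 100 = 61.8 %

61.8 %


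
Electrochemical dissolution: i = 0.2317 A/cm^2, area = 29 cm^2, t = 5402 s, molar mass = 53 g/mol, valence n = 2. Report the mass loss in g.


Apply Faraday's law: m = i*A*t*M / (n*F)
Total charge passed Q = i*A*t = 0.2317*29*5402 = 36297.6586 C
m = Q*M/(n*F) = 36297.6586*53/(2*96485) = 9.9693 g

9.9693 g


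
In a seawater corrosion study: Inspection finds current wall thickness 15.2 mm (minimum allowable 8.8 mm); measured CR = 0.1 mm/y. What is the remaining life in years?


Apply the remaining-life relation: RL = (t_current − t_min) / CR
RL = (15.2 − 8.8) / 0.1 = 6.4 / 0.1 = 64.0 years

64.0 years


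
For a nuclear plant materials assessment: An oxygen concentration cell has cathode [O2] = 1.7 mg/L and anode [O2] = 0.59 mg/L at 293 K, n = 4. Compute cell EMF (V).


Apply the Nernst concentration-cell relation: E = (RT/nF)*ln(C_cathode/C_anode)
RT/nF = 8.314*293/(4*96485) = 0.00631187 V
ln(1.7/0.59) = 1.05826
E = 0.00631187 * 1.05826 = 0.00668 V

0.00668 V


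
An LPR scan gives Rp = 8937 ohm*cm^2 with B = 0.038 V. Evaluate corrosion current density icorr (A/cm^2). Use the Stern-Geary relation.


Apply the Stern-Geary relation: icorr = B / Rp
icorr = 0.038 / 8937 = 4.252×10^-6 A/cm^2

4.252×10^-6 A/cm^2


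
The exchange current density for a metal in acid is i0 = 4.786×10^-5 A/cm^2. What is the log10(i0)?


i0 = 4.786×10^-5 A/cm^2
log10(i0) = -4.32

-4.32


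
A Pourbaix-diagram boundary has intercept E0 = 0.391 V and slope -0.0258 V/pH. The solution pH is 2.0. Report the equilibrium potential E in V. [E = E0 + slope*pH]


Apply the Pourbaix line equation: E = E0 + slope*pH
E = 0.391 + (-0.0258)*2.0 = 0.391 + (-0.0516) = 0.3394 V
Rounded to 4 decimal places: E = 0.3394 V

0.3394 V


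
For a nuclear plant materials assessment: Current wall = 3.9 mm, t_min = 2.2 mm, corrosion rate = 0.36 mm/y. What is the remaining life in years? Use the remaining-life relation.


Apply the remaining-life relation: RL = (t_current − t_min) / CR
RL = (3.9 − 2.2) / 0.36 = 1.7 / 0.36 = 4.7 years

4.7 years


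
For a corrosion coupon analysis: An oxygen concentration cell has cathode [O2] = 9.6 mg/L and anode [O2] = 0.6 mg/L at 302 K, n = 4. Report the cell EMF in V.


Apply the Nernst concentration-cell relation: E = (RT/nF)*ln(C_cathode/C_anode)
RT/nF = 8.314*302/(4*96485) = 0.00650575 V
ln(9.6/0.6) = 2.77259
E = 0.00650575 * 2.77259 = 0.01804 V

0.01804 V


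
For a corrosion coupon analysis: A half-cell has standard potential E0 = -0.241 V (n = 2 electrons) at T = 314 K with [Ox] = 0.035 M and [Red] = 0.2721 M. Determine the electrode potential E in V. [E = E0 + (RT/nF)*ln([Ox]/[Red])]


Apply the Nernst equation: E = E0 + (RT/nF)*ln([Ox]/[Red])
Step 1: RT/nF = 8.314*314/(2*96485) = 0.01352851 V
Step 2: [Ox]/[Red] = 0.035/0.2721 = 0.128629
Step 3: ln(0.128629) = -2.050823
Step 4: correction = 0.01352851 * -2.050823 = -0.028 V
E = -0.241 + -0.028 = -0.269 V

-0.269 V


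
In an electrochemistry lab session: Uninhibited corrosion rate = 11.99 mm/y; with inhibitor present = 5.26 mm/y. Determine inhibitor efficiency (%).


Apply the inhibitor-efficiency definition: IE = (CR_blank − CR_inh)/CR_blank × 100
IE = (11.99 − 5.26) / 11.99 × 100
IE = 6.73 / 11.99 × 100 = 56.1 %

56.1 %


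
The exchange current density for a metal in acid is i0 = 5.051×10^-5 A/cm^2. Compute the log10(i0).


i0 = 5.051×10^-5 A/cm^2
log10(i0) = -4.297

-4.297


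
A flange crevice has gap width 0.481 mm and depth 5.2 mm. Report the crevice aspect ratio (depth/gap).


Aspect ratio = depth / gap
Ratio = 5.2 / 0.481 = 10.8

10.8


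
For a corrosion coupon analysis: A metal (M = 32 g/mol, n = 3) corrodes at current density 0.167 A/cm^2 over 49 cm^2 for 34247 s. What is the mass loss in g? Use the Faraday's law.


Apply Faraday's law: m = i*A*t*M / (n*F)
Total charge passed Q = i*A*t = 0.167*49*34247 = 280243.201 C
m = Q*M/(n*F) = 280243.201*32/(3*96485) = 30.9816 g

30.9816 g


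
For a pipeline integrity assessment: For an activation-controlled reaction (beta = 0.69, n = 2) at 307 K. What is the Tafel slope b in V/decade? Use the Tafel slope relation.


Apply the Tafel slope relation: b = 2.303*R*T/(beta*n*F)
Numerator: 2.303 * 8.314 * 307 = 5878.17
Denominator: 0.69 * 2 * 96485 = 133149.3
b = 5878.17 / 133149.3 = 0.044 V/decade

0.044 V/decade


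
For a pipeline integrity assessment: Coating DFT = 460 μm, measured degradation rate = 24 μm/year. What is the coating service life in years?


Service life = thickness / degradation rate
Life = 460 / 24 = 19.2 years

19.2 years


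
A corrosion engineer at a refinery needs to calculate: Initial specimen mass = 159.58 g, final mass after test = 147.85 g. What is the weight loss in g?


Weight loss = initial − final
WL = 159.58 − 147.85 = 11.73 g

11.73 g


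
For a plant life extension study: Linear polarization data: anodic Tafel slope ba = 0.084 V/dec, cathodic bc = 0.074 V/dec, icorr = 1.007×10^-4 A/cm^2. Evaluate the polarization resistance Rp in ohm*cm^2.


Apply the Stern-Geary equation: Rp = ba*bc / (2.303*icorr*(ba+bc))
ba*bc = 0.084*0.074 = 0.006216
ba+bc = 0.158; 2.303*icorr*(ba+bc) = 2.303*1.007×10^-4*0.158 = 3.6642112×10^-5
Rp = 0.006216 / 3.6642112×10^-5 = 169.6 ohm*cm^2

169.6 ohm*cm^2


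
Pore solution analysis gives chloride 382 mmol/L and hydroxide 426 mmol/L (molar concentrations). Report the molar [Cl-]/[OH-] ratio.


Threshold parameter = [Cl-] / [OH-] (molar basis; both in mmol/L, so units cancel)
Ratio = 382 / 426 = 0.9

0.9


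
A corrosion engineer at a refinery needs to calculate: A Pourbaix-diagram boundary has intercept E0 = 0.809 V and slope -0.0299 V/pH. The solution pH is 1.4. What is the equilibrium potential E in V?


Apply the Pourbaix line equation: E = E0 + slope*pH
E = 0.809 + (-0.0299)*1.4 = 0.809 + (-0.04186) = 0.76714 V
Rounded to 4 decimal places: E = 0.7671 V

0.7671 V


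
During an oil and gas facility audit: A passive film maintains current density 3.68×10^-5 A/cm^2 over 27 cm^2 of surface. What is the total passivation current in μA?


I = i_pass * A, then convert A → μA (×10^6)
I = 3.68×10^-5 * 27 * 10^6 = 993.6 μA

993.6 μA


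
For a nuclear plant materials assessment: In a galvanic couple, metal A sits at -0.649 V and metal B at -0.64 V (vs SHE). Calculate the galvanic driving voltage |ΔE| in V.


Driving voltage is the absolute potential difference.
|ΔE| = |-0.649 − (-0.64)| = 0.009 V

0.009 V


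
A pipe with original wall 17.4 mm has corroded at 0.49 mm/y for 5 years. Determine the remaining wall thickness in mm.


Remaining wall = original − CR × time
t = 17.4 − 0.49*5 = 17.4 − 2.45 = 14.95 mm

14.95 mm


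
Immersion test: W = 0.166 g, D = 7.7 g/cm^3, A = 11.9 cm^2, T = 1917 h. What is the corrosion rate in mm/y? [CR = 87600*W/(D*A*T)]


Apply the mm/y weight-loss relation: CR = 87600 * W / (D * A * T)
Numerator: 87600 * 0.166 = 14541.6
Denominator: 7.7 * 11.9 * 1917 = 175654.71
CR = 14541.6 / 175654.71 = 0.082785 mm/y

0.082785 mm/y


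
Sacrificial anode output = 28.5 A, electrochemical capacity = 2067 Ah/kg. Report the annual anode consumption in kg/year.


Annual consumption = current * hours per year / capacity
Rate = 28.5 * 8760 / 2067 = 120.8 kg/year

120.8 kg/year


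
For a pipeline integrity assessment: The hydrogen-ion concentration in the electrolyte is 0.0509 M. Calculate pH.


pH = −log10[H+]
pH = −log10(0.0509) = 1.29

1.29


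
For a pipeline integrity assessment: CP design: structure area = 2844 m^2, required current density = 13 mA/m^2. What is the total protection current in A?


I = area * current density, then convert mA → A (÷1000)
I = 2844 * 13 / 1000 = 36.97 A

36.97 A


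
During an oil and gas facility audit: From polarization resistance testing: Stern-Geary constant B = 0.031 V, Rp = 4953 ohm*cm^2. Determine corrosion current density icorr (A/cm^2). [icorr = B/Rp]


Apply the Stern-Geary relation: icorr = B / Rp
icorr = 0.031 / 4953 = 6.259×10^-6 A/cm^2

6.259×10^-6 A/cm^2


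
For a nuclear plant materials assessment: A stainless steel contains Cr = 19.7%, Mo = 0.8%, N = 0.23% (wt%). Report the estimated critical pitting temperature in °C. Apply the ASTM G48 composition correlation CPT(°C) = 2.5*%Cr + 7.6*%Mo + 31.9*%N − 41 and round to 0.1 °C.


Apply the ASTM G48 empirical CPT estimate: CPT(°C) = 2.5*%Cr + 7.6*%Mo + 31.9*%N − 41
2.5*19.7 = 49.25; 7.6*0.8 = 6.08; 31.9*0.23 = 7.337
CPT = 49.25 + 6.08 + 7.337 − 41 = 21.667 °C
Rounded to 0.1 °C: CPT ≈ 21.7 °C

21.7 °C


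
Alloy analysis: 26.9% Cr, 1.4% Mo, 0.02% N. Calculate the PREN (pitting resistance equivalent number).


Apply the PREN formula: PREN = Cr + 3.3*Mo + 16*N
PREN = 26.9 + 3.3*1.4 + 16*0.02
PREN = 26.9 + 4.62 + 0.32 = 31.84

31.84


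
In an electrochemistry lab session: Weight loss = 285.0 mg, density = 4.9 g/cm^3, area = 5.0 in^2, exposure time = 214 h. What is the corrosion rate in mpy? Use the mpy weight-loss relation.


Apply the mpy weight-loss relation: CR = 534 * W / (D * A * T)
Numerator: 534 * 285.0 = 152190.0
Denominator: 4.9 * 5.0 * 214 = 5243.0
CR = 152190.0 / 5243.0 = 29.0273 mpy

29.0273 mpy


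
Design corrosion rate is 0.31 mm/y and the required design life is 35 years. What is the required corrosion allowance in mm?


Corrosion allowance = CR × design life
CA = 0.31 * 35 = 10.85 mm

10.85 mm


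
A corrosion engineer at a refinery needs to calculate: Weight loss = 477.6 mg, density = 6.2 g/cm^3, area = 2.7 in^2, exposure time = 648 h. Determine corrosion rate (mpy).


Apply the mpy weight-loss relation: CR = 534 * W / (D * A * T)
Numerator: 534 * 477.6 = 255038.4
Denominator: 6.2 * 2.7 * 648 = 10847.52
CR = 255038.4 / 10847.52 = 23.51122 mpy

23.51122 mpy


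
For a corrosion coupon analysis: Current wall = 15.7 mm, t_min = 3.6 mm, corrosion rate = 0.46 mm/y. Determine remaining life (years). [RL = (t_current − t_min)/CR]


Apply the remaining-life relation: RL = (t_current − t_min) / CR
RL = (15.7 − 3.6) / 0.46 = 12.1 / 0.46 = 26.3 years

26.3 years


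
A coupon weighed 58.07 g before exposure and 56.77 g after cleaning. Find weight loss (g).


Weight loss = initial − final
WL = 58.07 − 56.77 = 1.3 g

1.3 g


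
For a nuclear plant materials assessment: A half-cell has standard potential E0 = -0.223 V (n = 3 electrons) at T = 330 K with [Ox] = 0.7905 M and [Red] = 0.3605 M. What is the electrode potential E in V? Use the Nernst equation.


Apply the Nernst equation: E = E0 + (RT/nF)*ln([Ox]/[Red])
Step 1: RT/nF = 8.314*330/(3*96485) = 0.00947857 V
Step 2: [Ox]/[Red] = 0.7905/0.3605 = 2.192788
Step 3: ln(2.192788) = 0.785174
Step 4: correction = 0.00947857 * 0.785174 = 0.0074 V
E = -0.223 + 0.0074 = -0.2156 V

-0.2156 V


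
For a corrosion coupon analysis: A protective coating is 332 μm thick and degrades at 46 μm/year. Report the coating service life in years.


Service life = thickness / degradation rate
Life = 332 / 46 = 7.2 years

7.2 years


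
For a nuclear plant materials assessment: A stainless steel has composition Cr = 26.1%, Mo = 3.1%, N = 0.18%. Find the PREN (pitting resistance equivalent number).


Apply the PREN formula: PREN = Cr + 3.3*Mo + 16*N
PREN = 26.1 + 3.3*3.1 + 16*0.18
PREN = 26.1 + 10.23 + 2.88 = 39.21

39.21


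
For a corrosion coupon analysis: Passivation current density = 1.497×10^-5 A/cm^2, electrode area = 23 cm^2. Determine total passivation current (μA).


I = i_pass * A, then convert A → μA (×10^6)
I = 1.497×10^-5 * 23 * 10^6 = 344.31 μA

344.31 μA


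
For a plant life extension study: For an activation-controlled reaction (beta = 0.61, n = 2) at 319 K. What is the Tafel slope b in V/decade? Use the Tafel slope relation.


Apply the Tafel slope relation: b = 2.303*R*T/(beta*n*F)
Numerator: 2.303 * 8.314 * 319 = 6107.94
Denominator: 0.61 * 2 * 96485 = 117711.7
b = 6107.94 / 117711.7 = 0.0519 V/decade

0.0519 V/decade


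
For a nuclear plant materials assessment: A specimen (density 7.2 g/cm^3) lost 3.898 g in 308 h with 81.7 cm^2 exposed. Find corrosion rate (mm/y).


Apply the mm/y weight-loss relation: CR = 87600 * W / (D * A * T)
Numerator: 87600 * 3.898 = 341464.8
Denominator: 7.2 * 81.7 * 308 = 181177.92
CR = 341464.8 / 181177.92 = 1.8847 mm/y

1.8847 mm/y


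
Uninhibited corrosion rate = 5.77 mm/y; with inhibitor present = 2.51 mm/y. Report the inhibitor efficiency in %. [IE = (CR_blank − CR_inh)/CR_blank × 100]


Apply the inhibitor-efficiency definition: IE = (CR_blank − CR_inh)/CR_blank × 100
IE = (5.77 − 2.51) / 5.77 × 100
IE = 3.26 / 5.77 × 100 = 56.5 %

56.5 %


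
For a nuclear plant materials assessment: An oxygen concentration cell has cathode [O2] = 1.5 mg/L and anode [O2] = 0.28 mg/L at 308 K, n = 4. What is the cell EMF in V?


Apply the Nernst concentration-cell relation: E = (RT/nF)*ln(C_cathode/C_anode)
RT/nF = 8.314*308/(4*96485) = 0.006635 V
ln(1.5/0.28) = 1.67843
E = 0.006635 * 1.67843 = 0.01114 V

0.01114 V


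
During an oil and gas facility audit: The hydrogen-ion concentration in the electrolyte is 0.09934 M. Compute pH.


pH = −log10[H+]
pH = −log10(0.09934) = 1.0

1.0


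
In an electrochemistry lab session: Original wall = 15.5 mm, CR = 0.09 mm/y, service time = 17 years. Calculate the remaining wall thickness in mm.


Remaining wall = original − CR × time
t = 15.5 − 0.09*17 = 15.5 − 1.53 = 13.97 mm

13.97 mm


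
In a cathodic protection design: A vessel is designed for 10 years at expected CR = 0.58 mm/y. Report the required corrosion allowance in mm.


Corrosion allowance = CR × design life
CA = 0.58 * 10 = 5.8 mm

5.8 mm


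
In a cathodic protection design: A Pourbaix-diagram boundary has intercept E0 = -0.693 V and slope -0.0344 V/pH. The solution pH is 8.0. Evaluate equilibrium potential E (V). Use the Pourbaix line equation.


Apply the Pourbaix line equation: E = E0 + slope*pH
E = -0.693 + (-0.0344)*8.0 = -0.693 + (-0.2752) = -0.9682 V
Rounded to 4 decimal places: E = -0.9682 V

-0.9682 V


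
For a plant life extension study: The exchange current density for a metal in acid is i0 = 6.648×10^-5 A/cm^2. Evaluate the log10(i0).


i0 = 6.648×10^-5 A/cm^2
log10(i0) = -4.177

-4.177


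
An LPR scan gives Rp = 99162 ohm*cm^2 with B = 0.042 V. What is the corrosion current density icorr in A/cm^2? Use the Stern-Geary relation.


Apply the Stern-Geary relation: icorr = B / Rp
icorr = 0.042 / 99162 = 4.235×10^-7 A/cm^2

4.235×10^-7 A/cm^2


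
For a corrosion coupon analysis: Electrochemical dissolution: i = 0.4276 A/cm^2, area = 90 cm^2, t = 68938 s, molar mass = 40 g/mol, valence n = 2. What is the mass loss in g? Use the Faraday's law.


Apply Faraday's law: m = i*A*t*M / (n*F)
Total charge passed Q = i*A*t = 0.4276*90*68938 = 2653009.992 C
m = Q*M/(n*F) = 2653009.992*40/(2*96485) = 549.9321 g

549.9321 g


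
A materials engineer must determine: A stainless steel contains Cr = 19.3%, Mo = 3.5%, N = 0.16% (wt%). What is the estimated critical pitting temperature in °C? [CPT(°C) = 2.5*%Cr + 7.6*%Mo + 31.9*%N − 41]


Apply the ASTM G48 empirical CPT estimate: CPT(°C) = 2.5*%Cr + 7.6*%Mo + 31.9*%N − 41
2.5*19.3 = 48.25; 7.6*3.5 = 26.6; 31.9*0.16 = 5.104
CPT = 48.25 + 26.6 + 5.104 − 41 = 38.954 °C
Rounded to 0.1 °C: CPT ≈ 39.0 °C

39.0 °C


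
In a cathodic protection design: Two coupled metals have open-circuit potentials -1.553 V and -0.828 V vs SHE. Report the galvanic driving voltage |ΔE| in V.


Driving voltage is the absolute potential difference.
|ΔE| = |-1.553 − (-0.828)| = 0.725 V

0.725 V


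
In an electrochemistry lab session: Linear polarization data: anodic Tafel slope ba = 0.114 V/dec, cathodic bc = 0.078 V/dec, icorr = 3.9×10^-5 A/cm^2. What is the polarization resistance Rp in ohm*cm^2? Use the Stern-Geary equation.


Apply the Stern-Geary equation: Rp = ba*bc / (2.303*icorr*(ba+bc))
ba*bc = 0.114*0.078 = 0.008892
ba+bc = 0.192; 2.303*icorr*(ba+bc) = 2.303*3.9×10^-5*0.192 = 1.7244864×10^-5
Rp = 0.008892 / 1.7244864×10^-5 = 515.63 ohm*cm^2

515.63 ohm*cm^2


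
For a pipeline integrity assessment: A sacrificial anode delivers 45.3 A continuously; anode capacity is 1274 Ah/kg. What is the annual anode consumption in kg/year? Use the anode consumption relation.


Annual consumption = current * hours per year / capacity
Rate = 45.3 * 8760 / 1274 = 311.5 kg/year

311.5 kg/year


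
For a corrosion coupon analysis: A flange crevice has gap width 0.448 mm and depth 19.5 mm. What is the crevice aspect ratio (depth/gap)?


Aspect ratio = depth / gap
Ratio = 19.5 / 0.448 = 43.5

43.5
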